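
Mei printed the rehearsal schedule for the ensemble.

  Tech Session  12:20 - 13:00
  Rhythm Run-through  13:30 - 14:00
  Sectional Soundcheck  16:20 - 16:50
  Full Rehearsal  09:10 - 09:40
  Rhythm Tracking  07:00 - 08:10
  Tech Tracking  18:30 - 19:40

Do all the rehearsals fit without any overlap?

Two intervals overlap when each starts before the other ends.
Sorted by start: Rhythm Tracking, Full Rehearsal, Tech Session, Rhythm Run-through, Sectional Soundcheck, Tech Tracking.
Full Rehearsal starts after Rhythm Tracking ends; Rhythm Tracking is clear from here.
Tech Session starts after Full Rehearsal ends; Full Rehearsal is clear from here.
Rhythm Run-through starts after Tech Session ends; Tech Session is clear from here.
Sectional Soundcheck starts after Rhythm Run-through ends; Rhythm Run-through is clear from here.
Tech Tracking starts after Sectional Soundcheck ends.
Every pair is clear; the schedule has no overlaps.

Yes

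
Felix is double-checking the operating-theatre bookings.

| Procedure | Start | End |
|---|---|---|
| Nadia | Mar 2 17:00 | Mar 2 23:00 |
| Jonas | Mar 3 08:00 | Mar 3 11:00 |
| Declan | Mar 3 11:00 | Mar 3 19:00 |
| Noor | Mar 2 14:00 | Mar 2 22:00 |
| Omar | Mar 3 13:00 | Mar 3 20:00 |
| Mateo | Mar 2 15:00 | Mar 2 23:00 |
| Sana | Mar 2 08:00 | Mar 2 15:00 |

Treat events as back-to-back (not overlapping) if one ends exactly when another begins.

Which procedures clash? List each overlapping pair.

Sorted by start: Sana, Noor, Mateo, Nadia, Jonas, Declan, Omar.
Noor starts before Sana ends → Sana and Noor overlap.
Mateo starts exactly when Sana ends (back-to-back, no overlap); Sana is clear from here.
Mateo starts before Noor ends → Noor and Mateo overlap.
Nadia starts before Noor ends → Noor and Nadia overlap.
Jonas starts after Noor ends; Noor is clear from here.
Nadia starts before Mateo ends → Mateo and Nadia overlap.
Jonas starts after Mateo ends; Mateo is clear from here.
Jonas starts after Nadia ends; Nadia is clear from here.
Declan starts exactly when Jonas ends (back-to-back, no overlap); Jonas is clear from here.
Omar starts before Declan ends → Declan and Omar overlap.

Declan & Omar, Mateo & Nadia, Mateo & Noor, Nadia & Noor, Noor & Sana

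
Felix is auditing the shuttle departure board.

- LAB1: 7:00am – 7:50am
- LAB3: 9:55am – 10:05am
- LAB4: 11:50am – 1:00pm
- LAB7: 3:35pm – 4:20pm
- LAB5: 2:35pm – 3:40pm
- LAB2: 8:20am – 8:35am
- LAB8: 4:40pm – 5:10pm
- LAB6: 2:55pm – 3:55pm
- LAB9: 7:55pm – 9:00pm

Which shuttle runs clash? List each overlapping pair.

Check each pair: they overlap iff neither finishes before the other starts.
Sorted by start: LAB1, LAB2, LAB3, LAB4, LAB5, LAB6, LAB7, LAB8, LAB9.
LAB2 starts after LAB1 ends — done with LAB1.
LAB3 starts after LAB2 ends — done with LAB2.
LAB4 starts after LAB3 ends — done with LAB3.
LAB5 starts after LAB4 ends — done with LAB4.
LAB6 starts before LAB5 ends → LAB5 and LAB6 overlap.
LAB7 starts before LAB5 ends → LAB5 and LAB7 overlap.
LAB8 starts after LAB5 ends — done with LAB5.
LAB7 starts before LAB6 ends → LAB6 and LAB7 overlap.
LAB8 starts after LAB6 ends — done with LAB6.
LAB8 starts after LAB7 ends — done with LAB7.
LAB9 starts after LAB8 ends.

LAB5 & LAB6, LAB5 & LAB7, LAB6 & LAB7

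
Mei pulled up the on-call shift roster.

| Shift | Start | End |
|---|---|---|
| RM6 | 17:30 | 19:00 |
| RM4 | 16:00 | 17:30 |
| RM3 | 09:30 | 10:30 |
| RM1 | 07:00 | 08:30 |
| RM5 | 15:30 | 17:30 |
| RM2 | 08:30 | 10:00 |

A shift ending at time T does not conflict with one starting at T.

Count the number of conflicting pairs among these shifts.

2

Two intervals overlap when each starts before the other ends.
Sorted by start: RM1, RM2, RM3, RM5, RM4, RM6.
RM2 starts exactly when RM1 ends (back-to-back, no overlap), so nothing later overlaps RM1 either.
RM3 starts before RM2 ends → RM2 and RM3 overlap.
RM5 starts after RM2 ends, so nothing later overlaps RM2 either.
RM5 starts after RM3 ends, so nothing later overlaps RM3 either.
RM4 starts before RM5 ends → RM5 and RM4 overlap.
RM6 starts exactly when RM5 ends (back-to-back, no overlap).
RM6 starts exactly when RM4 ends (back-to-back, no overlap).
Overlapping pairs: RM2 & RM3, RM4 & RM5 — 2 in total.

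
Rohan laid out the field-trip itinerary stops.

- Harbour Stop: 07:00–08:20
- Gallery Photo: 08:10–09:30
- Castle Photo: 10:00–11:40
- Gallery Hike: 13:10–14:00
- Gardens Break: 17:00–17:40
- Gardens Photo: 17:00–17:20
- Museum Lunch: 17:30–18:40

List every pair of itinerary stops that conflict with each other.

Two intervals overlap when each starts before the other ends.
Sorted by start: Harbour Stop, Gallery Photo, Castle Photo, Gallery Hike, Gardens Break, Gardens Photo, Museum Lunch.
Gallery Photo starts before Harbour Stop ends → Harbour Stop and Gallery Photo overlap.
Castle Photo starts after Harbour Stop ends, so nothing later overlaps Harbour Stop either.
Castle Photo starts after Gallery Photo ends, so nothing later overlaps Gallery Photo either.
Gallery Hike starts after Castle Photo ends, so nothing later overlaps Castle Photo either.
Gardens Break starts after Gallery Hike ends, so nothing later overlaps Gallery Hike either.
Gardens Photo starts before Gardens Break ends → Gardens Break and Gardens Photo overlap.
Museum Lunch starts before Gardens Break ends → Gardens Break and Museum Lunch overlap.
Museum Lunch starts after Gardens Photo ends.

Gallery Photo & Harbour Stop, Gardens Break & Gardens Photo, Gardens Break & Museum Lunch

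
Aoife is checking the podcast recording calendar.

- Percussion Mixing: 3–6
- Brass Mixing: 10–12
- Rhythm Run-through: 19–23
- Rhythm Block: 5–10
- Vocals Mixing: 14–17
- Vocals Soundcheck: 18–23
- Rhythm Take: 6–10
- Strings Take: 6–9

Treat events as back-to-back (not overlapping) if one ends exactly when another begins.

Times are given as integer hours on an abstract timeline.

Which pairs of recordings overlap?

Percussion Mixing & Rhythm Block, Rhythm Block & Rhythm Take, Rhythm Block & Strings Take, Rhythm Run-through & Vocals Soundcheck, Rhythm Take & Strings Take

Sorted by start: Percussion Mixing, Rhythm Block, Rhythm Take, Strings Take, Brass Mixing, Vocals Mixing, Vocals Soundcheck, Rhythm Run-through.
Rhythm Block starts before Percussion Mixing ends → Percussion Mixing and Rhythm Block overlap.
Rhythm Take starts exactly when Percussion Mixing ends (back-to-back, no overlap), so Percussion Mixing has no further overlaps.
Rhythm Take starts before Rhythm Block ends → Rhythm Block and Rhythm Take overlap.
Strings Take starts before Rhythm Block ends → Rhythm Block and Strings Take overlap.
Brass Mixing starts exactly when Rhythm Block ends (back-to-back, no overlap), so Rhythm Block has no further overlaps.
Strings Take starts before Rhythm Take ends → Rhythm Take and Strings Take overlap.
Brass Mixing starts exactly when Rhythm Take ends (back-to-back, no overlap), so Rhythm Take has no further overlaps.
Brass Mixing starts after Strings Take ends, so Strings Take has no further overlaps.
Vocals Mixing starts after Brass Mixing ends, so Brass Mixing has no further overlaps.
Vocals Soundcheck starts after Vocals Mixing ends, so Vocals Mixing has no further overlaps.
Rhythm Run-through starts before Vocals Soundcheck ends → Vocals Soundcheck and Rhythm Run-through overlap.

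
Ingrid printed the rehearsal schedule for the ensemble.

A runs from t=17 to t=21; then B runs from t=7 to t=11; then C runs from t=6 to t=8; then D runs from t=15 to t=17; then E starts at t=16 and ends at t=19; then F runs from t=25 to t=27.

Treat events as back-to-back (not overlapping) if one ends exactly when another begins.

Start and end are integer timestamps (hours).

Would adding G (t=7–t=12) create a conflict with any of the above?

Yes — it overlaps B, C

C: starts t=6 before G ends t=12, and ends t=8 after G starts t=7 → overlap.
B: starts t=7 before G ends t=12, and ends t=11 after G starts t=7 → overlap.
D: starts t=15 at or after G ends t=12 → clear.
E: starts t=16 at or after G ends t=12 → clear.
A: starts t=17 at or after G ends t=12 → clear.
F: starts t=25 at or after G ends t=12 → clear.
G overlaps B, C.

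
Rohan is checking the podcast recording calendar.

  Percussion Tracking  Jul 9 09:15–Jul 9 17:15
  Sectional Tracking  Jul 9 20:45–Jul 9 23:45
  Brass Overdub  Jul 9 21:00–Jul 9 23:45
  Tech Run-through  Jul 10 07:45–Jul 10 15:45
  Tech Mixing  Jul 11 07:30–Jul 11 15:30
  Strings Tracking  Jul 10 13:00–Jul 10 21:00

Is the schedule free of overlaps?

No

Check each pair: they overlap iff neither finishes before the other starts.
Sorted by start: Percussion Tracking, Sectional Tracking, Brass Overdub, Tech Run-through, Strings Tracking, Tech Mixing.
Sectional Tracking starts after Percussion Tracking ends; Percussion Tracking is clear from here.
Brass Overdub starts before Sectional Tracking ends → Sectional Tracking and Brass Overdub overlap.
That's a conflict, so the schedule is not conflict-free.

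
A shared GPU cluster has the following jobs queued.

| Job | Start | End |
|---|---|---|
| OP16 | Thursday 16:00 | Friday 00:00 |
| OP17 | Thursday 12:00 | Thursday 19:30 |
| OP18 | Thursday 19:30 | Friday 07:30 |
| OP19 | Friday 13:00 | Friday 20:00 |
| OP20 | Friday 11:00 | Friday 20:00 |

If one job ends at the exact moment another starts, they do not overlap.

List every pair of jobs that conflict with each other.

Sorted by start: OP17, OP16, OP18, OP20, OP19.
OP16 starts before OP17 ends → OP17 and OP16 overlap.
OP18 starts exactly when OP17 ends (back-to-back, no overlap); OP17 is clear from here.
OP18 starts before OP16 ends → OP16 and OP18 overlap.
OP20 starts after OP16 ends; OP16 is clear from here.
OP20 starts after OP18 ends; OP18 is clear from here.
OP19 starts before OP20 ends → OP20 and OP19 overlap.

OP16 & OP17, OP16 & OP18, OP19 & OP20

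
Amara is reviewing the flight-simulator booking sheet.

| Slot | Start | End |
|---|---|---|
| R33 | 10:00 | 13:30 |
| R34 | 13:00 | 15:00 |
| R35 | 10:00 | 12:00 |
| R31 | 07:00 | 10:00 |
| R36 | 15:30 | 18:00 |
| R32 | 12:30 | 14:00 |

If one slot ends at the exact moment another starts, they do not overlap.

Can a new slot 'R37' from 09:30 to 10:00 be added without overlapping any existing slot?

R31: starts 07:00 before R37 ends 10:00, and ends 10:00 after R37 starts 09:30 → overlap.
R33: starts 10:00 at or after R37 ends 10:00 → clear.
R35: starts 10:00 at or after R37 ends 10:00 → clear.
R32: starts 12:30 at or after R37 ends 10:00 → clear.
R34: starts 13:00 at or after R37 ends 10:00 → clear.
R36: starts 15:30 at or after R37 ends 10:00 → clear.
R37 overlaps R31.

No — it overlaps R31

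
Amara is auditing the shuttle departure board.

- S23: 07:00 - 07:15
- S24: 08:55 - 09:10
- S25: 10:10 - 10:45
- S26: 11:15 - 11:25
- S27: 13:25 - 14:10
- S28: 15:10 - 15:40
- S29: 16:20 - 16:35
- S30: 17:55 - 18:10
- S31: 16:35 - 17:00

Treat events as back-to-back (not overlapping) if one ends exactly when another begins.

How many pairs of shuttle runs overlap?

Sorted by start: S23, S24, S25, S26, S27, S28, S29, S31, S30.
S24 starts after S23 ends, so S23 has no further overlaps.
S25 starts after S24 ends, so S24 has no further overlaps.
S26 starts after S25 ends, so S25 has no further overlaps.
S27 starts after S26 ends, so S26 has no further overlaps.
S28 starts after S27 ends, so S27 has no further overlaps.
S29 starts after S28 ends, so S28 has no further overlaps.
S31 starts exactly when S29 ends (back-to-back, no overlap), so S29 has no further overlaps.
S30 starts after S31 ends.
No pair overlaps.

0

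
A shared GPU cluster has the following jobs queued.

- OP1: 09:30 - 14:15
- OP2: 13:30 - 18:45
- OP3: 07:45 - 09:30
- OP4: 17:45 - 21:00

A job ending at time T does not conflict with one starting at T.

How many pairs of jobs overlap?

Check each pair: they overlap iff neither finishes before the other starts.
Sorted by start: OP3, OP1, OP2, OP4.
OP1 starts exactly when OP3 ends (back-to-back, no overlap), so nothing later overlaps OP3 either.
OP2 starts before OP1 ends → OP1 and OP2 overlap.
OP4 starts after OP1 ends.
OP4 starts before OP2 ends → OP2 and OP4 overlap.
Overlapping pairs: OP1 & OP2, OP2 & OP4 — 2 in total.

2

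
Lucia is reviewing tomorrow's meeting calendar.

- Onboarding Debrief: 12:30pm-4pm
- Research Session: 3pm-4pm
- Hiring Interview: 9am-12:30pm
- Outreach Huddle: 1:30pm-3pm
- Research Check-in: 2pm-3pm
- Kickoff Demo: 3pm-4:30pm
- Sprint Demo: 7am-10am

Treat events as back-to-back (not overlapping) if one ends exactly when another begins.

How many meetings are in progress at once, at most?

3

Walk through starts and ends in time order (an end at T is processed before a start at T):
7am start Sprint Demo → 1
9am start Hiring Interview → 2
10am end Sprint Demo → 1
12:30pm end Hiring Interview → 0
12:30pm start Onboarding Debrief → 1
1:30pm start Outreach Huddle → 2
2pm start Research Check-in → 3
3pm end Outreach Huddle → 2
3pm end Research Check-in → 1
3pm start Kickoff Demo → 2
3pm start Research Session → 3
4pm end Onboarding Debrief → 2
4pm end Research Session → 1
4:30pm end Kickoff Demo → 0
Peak is 3, at 2pm (Onboarding Debrief, Outreach Huddle, Research Check-in).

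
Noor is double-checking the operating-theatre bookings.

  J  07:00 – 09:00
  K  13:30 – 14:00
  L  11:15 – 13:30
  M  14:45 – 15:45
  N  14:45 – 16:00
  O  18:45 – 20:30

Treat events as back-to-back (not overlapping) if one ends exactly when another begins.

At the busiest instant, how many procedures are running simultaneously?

2

Sort all start/end points and keep a running count:
07:00 start J → 1
09:00 end J → 0
11:15 start L → 1
13:30 end L → 0
13:30 start K → 1
14:00 end K → 0
14:45 start M → 1
14:45 start N → 2
15:45 end M → 1
16:00 end N → 0
18:45 start O → 1
20:30 end O → 0
Peak is 2, at 14:45 (M, N).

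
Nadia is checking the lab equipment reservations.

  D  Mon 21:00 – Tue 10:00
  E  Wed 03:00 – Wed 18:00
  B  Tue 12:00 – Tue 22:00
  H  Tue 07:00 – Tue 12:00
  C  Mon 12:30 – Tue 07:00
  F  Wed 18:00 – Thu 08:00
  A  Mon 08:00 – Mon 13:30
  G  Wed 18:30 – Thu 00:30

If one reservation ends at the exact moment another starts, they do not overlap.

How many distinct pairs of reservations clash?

4

Sorted by start: A, C, D, H, B, E, F, G.
C starts before A ends → A and C overlap.
D starts after A ends, so nothing later overlaps A either.
D starts before C ends → C and D overlap.
H starts exactly when C ends (back-to-back, no overlap), so nothing later overlaps C either.
H starts before D ends → D and H overlap.
B starts after D ends, so nothing later overlaps D either.
B starts exactly when H ends (back-to-back, no overlap), so nothing later overlaps H either.
E starts after B ends, so nothing later overlaps B either.
F starts exactly when E ends (back-to-back, no overlap), so nothing later overlaps E either.
G starts before F ends → F and G overlap.
Overlapping pairs: A & C, C & D, D & H, F & G — 4 in total.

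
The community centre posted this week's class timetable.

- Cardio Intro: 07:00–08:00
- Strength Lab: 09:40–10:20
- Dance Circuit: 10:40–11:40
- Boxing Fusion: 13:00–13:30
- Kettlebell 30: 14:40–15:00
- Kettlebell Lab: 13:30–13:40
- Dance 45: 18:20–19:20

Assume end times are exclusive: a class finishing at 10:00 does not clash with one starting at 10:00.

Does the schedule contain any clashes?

Sorted by start: Cardio Intro, Strength Lab, Dance Circuit, Boxing Fusion, Kettlebell Lab, Kettlebell 30, Dance 45.
Strength Lab starts after Cardio Intro ends, so nothing later overlaps Cardio Intro either.
Dance Circuit starts after Strength Lab ends, so nothing later overlaps Strength Lab either.
Boxing Fusion starts after Dance Circuit ends, so nothing later overlaps Dance Circuit either.
Kettlebell Lab starts exactly when Boxing Fusion ends (back-to-back, no overlap), so nothing later overlaps Boxing Fusion either.
Kettlebell 30 starts after Kettlebell Lab ends, so nothing later overlaps Kettlebell Lab either.
Dance 45 starts after Kettlebell 30 ends.
Every pair is clear; the schedule has no overlaps.

No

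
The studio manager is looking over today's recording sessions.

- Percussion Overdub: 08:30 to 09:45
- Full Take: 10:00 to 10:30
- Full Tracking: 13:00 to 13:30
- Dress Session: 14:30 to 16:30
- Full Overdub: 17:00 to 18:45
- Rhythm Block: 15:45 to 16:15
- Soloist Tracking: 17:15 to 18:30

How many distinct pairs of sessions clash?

2

Sorted by start: Percussion Overdub, Full Take, Full Tracking, Dress Session, Rhythm Block, Full Overdub, Soloist Tracking.
Full Take starts after Percussion Overdub ends; Percussion Overdub is clear from here.
Full Tracking starts after Full Take ends; Full Take is clear from here.
Dress Session starts after Full Tracking ends; Full Tracking is clear from here.
Rhythm Block starts before Dress Session ends → Dress Session and Rhythm Block overlap.
Full Overdub starts after Dress Session ends; Dress Session is clear from here.
Full Overdub starts after Rhythm Block ends; Rhythm Block is clear from here.
Soloist Tracking starts before Full Overdub ends → Full Overdub and Soloist Tracking overlap.
Overlapping pairs: Dress Session & Rhythm Block, Full Overdub & Soloist Tracking — 2 in total.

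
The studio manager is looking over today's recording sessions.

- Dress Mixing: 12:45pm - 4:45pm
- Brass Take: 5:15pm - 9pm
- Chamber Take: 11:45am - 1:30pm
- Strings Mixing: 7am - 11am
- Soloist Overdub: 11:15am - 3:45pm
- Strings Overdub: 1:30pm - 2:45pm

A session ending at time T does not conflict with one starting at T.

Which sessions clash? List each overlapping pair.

Chamber Take & Dress Mixing, Chamber Take & Soloist Overdub, Dress Mixing & Soloist Overdub, Dress Mixing & Strings Overdub, Soloist Overdub & Strings Overdub

Check each pair: they overlap iff neither finishes before the other starts.
Sorted by start: Strings Mixing, Soloist Overdub, Chamber Take, Dress Mixing, Strings Overdub, Brass Take.
Soloist Overdub starts after Strings Mixing ends, so Strings Mixing has no further overlaps.
Chamber Take starts before Soloist Overdub ends → Soloist Overdub and Chamber Take overlap.
Dress Mixing starts before Soloist Overdub ends → Soloist Overdub and Dress Mixing overlap.
Strings Overdub starts before Soloist Overdub ends → Soloist Overdub and Strings Overdub overlap.
Brass Take starts after Soloist Overdub ends.
Dress Mixing starts before Chamber Take ends → Chamber Take and Dress Mixing overlap.
Strings Overdub starts exactly when Chamber Take ends (back-to-back, no overlap), so Chamber Take has no further overlaps.
Strings Overdub starts before Dress Mixing ends → Dress Mixing and Strings Overdub overlap.
Brass Take starts after Dress Mixing ends.
Brass Take starts after Strings Overdub ends.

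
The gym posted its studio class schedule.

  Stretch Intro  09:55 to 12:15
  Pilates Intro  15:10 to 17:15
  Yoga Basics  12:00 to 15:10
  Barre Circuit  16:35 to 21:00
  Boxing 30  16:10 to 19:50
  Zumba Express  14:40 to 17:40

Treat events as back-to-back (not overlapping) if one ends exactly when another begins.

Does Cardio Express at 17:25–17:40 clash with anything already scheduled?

Stretch Intro: ends 12:15 at or before Cardio Express starts 17:25 → clear.
Yoga Basics: ends 15:10 at or before Cardio Express starts 17:25 → clear.
Zumba Express: starts 14:40 before Cardio Express ends 17:40, and ends 17:40 after Cardio Express starts 17:25 → overlap.
Pilates Intro: ends 17:15 at or before Cardio Express starts 17:25 → clear.
Boxing 30: starts 16:10 before Cardio Express ends 17:40, and ends 19:50 after Cardio Express starts 17:25 → overlap.
Barre Circuit: starts 16:35 before Cardio Express ends 17:40, and ends 21:00 after Cardio Express starts 17:25 → overlap.
Cardio Express overlaps Barre Circuit, Boxing 30, Zumba Express.

Yes — it overlaps Barre Circuit, Boxing 30, Zumba Express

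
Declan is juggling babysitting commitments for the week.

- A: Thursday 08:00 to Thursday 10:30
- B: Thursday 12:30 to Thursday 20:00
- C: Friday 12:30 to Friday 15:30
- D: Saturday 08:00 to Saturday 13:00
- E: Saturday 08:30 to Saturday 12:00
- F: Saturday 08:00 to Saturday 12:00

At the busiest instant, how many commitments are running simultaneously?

3

Sort all start/end points and keep a running count:
Thursday 08:00 start A → 1
Thursday 10:30 end A → 0
Thursday 12:30 start B → 1
Thursday 20:00 end B → 0
Friday 12:30 start C → 1
Friday 15:30 end C → 0
Saturday 08:00 start D → 1
Saturday 08:00 start F → 2
Saturday 08:30 start E → 3
Saturday 12:00 end E → 2
Saturday 12:00 end F → 1
Saturday 13:00 end D → 0
Peak is 3, at Saturday 08:30 (D, E, F).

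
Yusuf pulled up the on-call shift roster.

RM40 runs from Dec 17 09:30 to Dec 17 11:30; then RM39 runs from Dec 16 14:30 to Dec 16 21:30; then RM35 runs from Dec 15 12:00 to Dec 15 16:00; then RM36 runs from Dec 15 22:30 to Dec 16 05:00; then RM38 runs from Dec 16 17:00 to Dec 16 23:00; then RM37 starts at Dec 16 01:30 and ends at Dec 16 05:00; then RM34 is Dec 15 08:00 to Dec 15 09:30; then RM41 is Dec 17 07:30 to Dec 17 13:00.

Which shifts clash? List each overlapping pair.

Sorted by start: RM34, RM35, RM36, RM37, RM39, RM38, RM41, RM40.
RM35 starts after RM34 ends, so nothing later overlaps RM34 either.
RM36 starts after RM35 ends, so nothing later overlaps RM35 either.
RM37 starts before RM36 ends → RM36 and RM37 overlap.
RM39 starts after RM36 ends, so nothing later overlaps RM36 either.
RM39 starts after RM37 ends, so nothing later overlaps RM37 either.
RM38 starts before RM39 ends → RM39 and RM38 overlap.
RM41 starts after RM39 ends, so nothing later overlaps RM39 either.
RM41 starts after RM38 ends, so nothing later overlaps RM38 either.
RM40 starts before RM41 ends → RM41 and RM40 overlap.

RM36 & RM37, RM38 & RM39, RM40 & RM41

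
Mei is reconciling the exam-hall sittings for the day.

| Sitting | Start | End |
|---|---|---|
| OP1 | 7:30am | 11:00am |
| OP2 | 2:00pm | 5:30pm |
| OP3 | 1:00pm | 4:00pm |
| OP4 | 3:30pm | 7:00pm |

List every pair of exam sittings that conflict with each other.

Sorted by start: OP1, OP3, OP2, OP4.
OP3 starts after OP1 ends; OP1 is clear from here.
OP2 starts before OP3 ends → OP3 and OP2 overlap.
OP4 starts before OP3 ends → OP3 and OP4 overlap.
OP4 starts before OP2 ends → OP2 and OP4 overlap.

OP2 & OP3, OP2 & OP4, OP3 & OP4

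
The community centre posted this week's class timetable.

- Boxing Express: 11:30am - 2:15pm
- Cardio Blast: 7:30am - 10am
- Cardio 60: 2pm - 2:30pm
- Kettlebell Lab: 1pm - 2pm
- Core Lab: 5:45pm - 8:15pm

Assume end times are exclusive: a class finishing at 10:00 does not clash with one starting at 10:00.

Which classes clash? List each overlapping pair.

Sorted by start: Cardio Blast, Boxing Express, Kettlebell Lab, Cardio 60, Core Lab.
Boxing Express starts after Cardio Blast ends, so nothing later overlaps Cardio Blast either.
Kettlebell Lab starts before Boxing Express ends → Boxing Express and Kettlebell Lab overlap.
Cardio 60 starts before Boxing Express ends → Boxing Express and Cardio 60 overlap.
Core Lab starts after Boxing Express ends.
Cardio 60 starts exactly when Kettlebell Lab ends (back-to-back, no overlap), so nothing later overlaps Kettlebell Lab either.
Core Lab starts after Cardio 60 ends.

Boxing Express & Cardio 60, Boxing Express & Kettlebell Lab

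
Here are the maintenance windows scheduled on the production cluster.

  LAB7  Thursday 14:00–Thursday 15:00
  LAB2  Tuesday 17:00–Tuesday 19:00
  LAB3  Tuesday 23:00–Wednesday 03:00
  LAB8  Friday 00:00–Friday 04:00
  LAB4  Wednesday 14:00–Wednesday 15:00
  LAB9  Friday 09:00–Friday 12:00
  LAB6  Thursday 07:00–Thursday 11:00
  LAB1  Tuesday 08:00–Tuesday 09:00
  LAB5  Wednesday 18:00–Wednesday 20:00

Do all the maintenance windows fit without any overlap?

Yes

Sorted by start: LAB1, LAB2, LAB3, LAB4, LAB5, LAB6, LAB7, LAB8, LAB9.
LAB2 starts after LAB1 ends, so nothing later overlaps LAB1 either.
LAB3 starts after LAB2 ends, so nothing later overlaps LAB2 either.
LAB4 starts after LAB3 ends, so nothing later overlaps LAB3 either.
LAB5 starts after LAB4 ends, so nothing later overlaps LAB4 either.
LAB6 starts after LAB5 ends, so nothing later overlaps LAB5 either.
LAB7 starts after LAB6 ends, so nothing later overlaps LAB6 either.
LAB8 starts after LAB7 ends, so nothing later overlaps LAB7 either.
LAB9 starts after LAB8 ends.
Every pair is clear; the schedule has no overlaps.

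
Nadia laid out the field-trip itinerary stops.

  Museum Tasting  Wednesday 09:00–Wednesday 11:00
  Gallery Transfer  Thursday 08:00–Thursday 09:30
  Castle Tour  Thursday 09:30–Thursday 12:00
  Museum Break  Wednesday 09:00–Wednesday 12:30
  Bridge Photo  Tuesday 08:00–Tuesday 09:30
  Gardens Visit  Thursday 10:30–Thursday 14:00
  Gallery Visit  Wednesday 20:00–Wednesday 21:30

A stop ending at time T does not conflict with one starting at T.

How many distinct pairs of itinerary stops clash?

Check each pair: they overlap iff neither finishes before the other starts.
Sorted by start: Bridge Photo, Museum Break, Museum Tasting, Gallery Visit, Gallery Transfer, Castle Tour, Gardens Visit.
Museum Break starts after Bridge Photo ends, so nothing later overlaps Bridge Photo either.
Museum Tasting starts before Museum Break ends → Museum Break and Museum Tasting overlap.
Gallery Visit starts after Museum Break ends, so nothing later overlaps Museum Break either.
Gallery Visit starts after Museum Tasting ends, so nothing later overlaps Museum Tasting either.
Gallery Transfer starts after Gallery Visit ends, so nothing later overlaps Gallery Visit either.
Castle Tour starts exactly when Gallery Transfer ends (back-to-back, no overlap), so nothing later overlaps Gallery Transfer either.
Gardens Visit starts before Castle Tour ends → Castle Tour and Gardens Visit overlap.
Overlapping pairs: Castle Tour & Gardens Visit, Museum Break & Museum Tasting — 2 in total.

2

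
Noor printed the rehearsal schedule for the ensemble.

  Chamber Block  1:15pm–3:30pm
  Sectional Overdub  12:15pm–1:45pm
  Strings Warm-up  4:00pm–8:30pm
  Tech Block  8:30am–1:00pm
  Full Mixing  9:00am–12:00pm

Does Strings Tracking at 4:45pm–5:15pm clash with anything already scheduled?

Yes — it overlaps Strings Warm-up

Tech Block: ends 1:00pm at or before Strings Tracking starts 4:45pm → clear.
Full Mixing: ends 12:00pm at or before Strings Tracking starts 4:45pm → clear.
Sectional Overdub: ends 1:45pm at or before Strings Tracking starts 4:45pm → clear.
Chamber Block: ends 3:30pm at or before Strings Tracking starts 4:45pm → clear.
Strings Warm-up: starts 4:00pm before Strings Tracking ends 5:15pm, and ends 8:30pm after Strings Tracking starts 4:45pm → overlap.
Strings Tracking overlaps Strings Warm-up.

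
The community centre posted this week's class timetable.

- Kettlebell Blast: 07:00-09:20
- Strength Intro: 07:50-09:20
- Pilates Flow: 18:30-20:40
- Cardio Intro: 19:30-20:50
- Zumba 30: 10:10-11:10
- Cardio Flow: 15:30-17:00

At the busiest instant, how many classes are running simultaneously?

Sweep the timeline, counting +1 at each start and −1 at each end (ends before starts at a tie):
07:00 start Kettlebell Blast → 1
07:50 start Strength Intro → 2
09:20 end Kettlebell Blast → 1
09:20 end Strength Intro → 0
10:10 start Zumba 30 → 1
11:10 end Zumba 30 → 0
15:30 start Cardio Flow → 1
17:00 end Cardio Flow → 0
18:30 start Pilates Flow → 1
19:30 start Cardio Intro → 2
20:40 end Pilates Flow → 1
20:50 end Cardio Intro → 0
Peak is 2, at 07:50 (Kettlebell Blast, Strength Intro).

2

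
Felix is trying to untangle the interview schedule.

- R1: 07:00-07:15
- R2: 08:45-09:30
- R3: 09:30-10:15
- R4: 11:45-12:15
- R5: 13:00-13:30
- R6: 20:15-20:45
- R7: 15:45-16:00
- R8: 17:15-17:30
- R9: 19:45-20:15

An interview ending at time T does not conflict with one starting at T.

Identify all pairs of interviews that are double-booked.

no overlapping pairs

Two intervals overlap when each starts before the other ends.
Sorted by start: R1, R2, R3, R4, R5, R7, R8, R9, R6.
R2 starts after R1 ends; R1 is clear from here.
R3 starts exactly when R2 ends (back-to-back, no overlap); R2 is clear from here.
R4 starts after R3 ends; R3 is clear from here.
R5 starts after R4 ends; R4 is clear from here.
R7 starts after R5 ends; R5 is clear from here.
R8 starts after R7 ends; R7 is clear from here.
R9 starts after R8 ends; R8 is clear from here.
R6 starts exactly when R9 ends (back-to-back, no overlap).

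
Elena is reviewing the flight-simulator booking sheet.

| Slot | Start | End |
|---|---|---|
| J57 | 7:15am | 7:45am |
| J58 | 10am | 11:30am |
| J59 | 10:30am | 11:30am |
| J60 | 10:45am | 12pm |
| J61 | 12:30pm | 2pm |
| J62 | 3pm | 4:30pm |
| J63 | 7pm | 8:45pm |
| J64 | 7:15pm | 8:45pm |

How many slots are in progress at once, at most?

3

Walk through starts and ends in time order (an end at T is processed before a start at T):
7:15am start J57 → 1
7:45am end J57 → 0
10am start J58 → 1
10:30am start J59 → 2
10:45am start J60 → 3
11:30am end J58 → 2
11:30am end J59 → 1
12pm end J60 → 0
12:30pm start J61 → 1
2pm end J61 → 0
3pm start J62 → 1
4:30pm end J62 → 0
7pm start J63 → 1
7:15pm start J64 → 2
8:45pm end J63 → 1
8:45pm end J64 → 0
Peak is 3, at 10:45am (J58, J59, J60).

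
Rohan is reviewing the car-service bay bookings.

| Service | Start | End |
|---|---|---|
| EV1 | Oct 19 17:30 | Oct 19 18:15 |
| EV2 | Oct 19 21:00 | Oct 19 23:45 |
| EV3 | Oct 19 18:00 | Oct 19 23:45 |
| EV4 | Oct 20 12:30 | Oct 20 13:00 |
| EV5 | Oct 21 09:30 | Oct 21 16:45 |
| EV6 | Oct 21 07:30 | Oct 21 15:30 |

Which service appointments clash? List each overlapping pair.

EV1 & EV3, EV2 & EV3, EV5 & EV6

Sorted by start: EV1, EV3, EV2, EV4, EV6, EV5.
EV3 starts before EV1 ends → EV1 and EV3 overlap.
EV2 starts after EV1 ends, so EV1 has no further overlaps.
EV2 starts before EV3 ends → EV3 and EV2 overlap.
EV4 starts after EV3 ends, so EV3 has no further overlaps.
EV4 starts after EV2 ends, so EV2 has no further overlaps.
EV6 starts after EV4 ends, so EV4 has no further overlaps.
EV5 starts before EV6 ends → EV6 and EV5 overlap.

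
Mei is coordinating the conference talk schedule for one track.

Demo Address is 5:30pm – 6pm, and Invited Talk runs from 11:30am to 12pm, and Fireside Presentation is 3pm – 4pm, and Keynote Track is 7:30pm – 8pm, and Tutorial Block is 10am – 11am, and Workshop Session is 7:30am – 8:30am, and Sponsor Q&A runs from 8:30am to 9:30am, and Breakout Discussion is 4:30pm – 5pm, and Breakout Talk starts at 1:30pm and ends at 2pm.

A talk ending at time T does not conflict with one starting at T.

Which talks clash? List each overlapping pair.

Two intervals overlap when each starts before the other ends.
Sorted by start: Workshop Session, Sponsor Q&A, Tutorial Block, Invited Talk, Breakout Talk, Fireside Presentation, Breakout Discussion, Demo Address, Keynote Track.
Sponsor Q&A starts exactly when Workshop Session ends (back-to-back, no overlap), so Workshop Session has no further overlaps.
Tutorial Block starts after Sponsor Q&A ends, so Sponsor Q&A has no further overlaps.
Invited Talk starts after Tutorial Block ends, so Tutorial Block has no further overlaps.
Breakout Talk starts after Invited Talk ends, so Invited Talk has no further overlaps.
Fireside Presentation starts after Breakout Talk ends, so Breakout Talk has no further overlaps.
Breakout Discussion starts after Fireside Presentation ends, so Fireside Presentation has no further overlaps.
Demo Address starts after Breakout Discussion ends, so Breakout Discussion has no further overlaps.
Keynote Track starts after Demo Address ends.

no overlapping pairs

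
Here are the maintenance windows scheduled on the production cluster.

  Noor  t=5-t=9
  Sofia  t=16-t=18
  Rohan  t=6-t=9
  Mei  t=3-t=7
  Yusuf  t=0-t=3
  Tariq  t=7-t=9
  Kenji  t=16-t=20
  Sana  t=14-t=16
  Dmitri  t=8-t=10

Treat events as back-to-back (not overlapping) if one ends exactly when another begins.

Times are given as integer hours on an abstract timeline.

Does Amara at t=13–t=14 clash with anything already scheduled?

No — it doesn't clash with anything

Yusuf: ends t=3 at or before Amara starts t=13 → clear.
Mei: ends t=7 at or before Amara starts t=13 → clear.
Noor: ends t=9 at or before Amara starts t=13 → clear.
Rohan: ends t=9 at or before Amara starts t=13 → clear.
Tariq: ends t=9 at or before Amara starts t=13 → clear.
Dmitri: ends t=10 at or before Amara starts t=13 → clear.
Sana: starts t=14 at or after Amara ends t=14 → clear.
Sofia: starts t=16 at or after Amara ends t=14 → clear.
Kenji: starts t=16 at or after Amara ends t=14 → clear.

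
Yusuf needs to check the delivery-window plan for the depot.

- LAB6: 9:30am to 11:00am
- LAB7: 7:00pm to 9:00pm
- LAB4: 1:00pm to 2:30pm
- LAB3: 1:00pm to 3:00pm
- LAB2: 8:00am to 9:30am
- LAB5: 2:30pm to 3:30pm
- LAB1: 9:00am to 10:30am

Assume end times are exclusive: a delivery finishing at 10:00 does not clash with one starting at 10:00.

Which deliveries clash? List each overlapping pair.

LAB1 & LAB2, LAB1 & LAB6, LAB3 & LAB4, LAB3 & LAB5

Sorted by start: LAB2, LAB1, LAB6, LAB3, LAB4, LAB5, LAB7.
LAB1 starts before LAB2 ends → LAB2 and LAB1 overlap.
LAB6 starts exactly when LAB2 ends (back-to-back, no overlap) — done with LAB2.
LAB6 starts before LAB1 ends → LAB1 and LAB6 overlap.
LAB3 starts after LAB1 ends — done with LAB1.
LAB3 starts after LAB6 ends — done with LAB6.
LAB4 starts before LAB3 ends → LAB3 and LAB4 overlap.
LAB5 starts before LAB3 ends → LAB3 and LAB5 overlap.
LAB7 starts after LAB3 ends.
LAB5 starts exactly when LAB4 ends (back-to-back, no overlap) — done with LAB4.
LAB7 starts after LAB5 ends.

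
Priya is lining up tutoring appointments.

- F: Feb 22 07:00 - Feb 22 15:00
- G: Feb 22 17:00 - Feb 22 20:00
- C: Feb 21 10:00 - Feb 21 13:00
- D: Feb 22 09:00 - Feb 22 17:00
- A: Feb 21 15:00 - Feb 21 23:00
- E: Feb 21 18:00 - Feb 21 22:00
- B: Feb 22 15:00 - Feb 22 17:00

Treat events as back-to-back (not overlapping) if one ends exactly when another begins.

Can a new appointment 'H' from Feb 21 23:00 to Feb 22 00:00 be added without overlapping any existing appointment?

Yes — the slot is free

C: ends Feb 21 13:00 at or before H starts Feb 21 23:00 → clear.
A: ends Feb 21 23:00 at or before H starts Feb 21 23:00 → clear.
E: ends Feb 21 22:00 at or before H starts Feb 21 23:00 → clear.
F: starts Feb 22 07:00 at or after H ends Feb 22 00:00 → clear.
D: starts Feb 22 09:00 at or after H ends Feb 22 00:00 → clear.
B: starts Feb 22 15:00 at or after H ends Feb 22 00:00 → clear.
G: starts Feb 22 17:00 at or after H ends Feb 22 00:00 → clear.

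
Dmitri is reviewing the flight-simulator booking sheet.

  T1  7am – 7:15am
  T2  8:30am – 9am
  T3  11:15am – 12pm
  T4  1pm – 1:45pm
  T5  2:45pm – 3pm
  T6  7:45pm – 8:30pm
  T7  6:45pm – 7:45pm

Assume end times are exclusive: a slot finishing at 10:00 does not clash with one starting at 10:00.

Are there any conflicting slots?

Sorted by start: T1, T2, T3, T4, T5, T7, T6.
T2 starts after T1 ends — done with T1.
T3 starts after T2 ends — done with T2.
T4 starts after T3 ends — done with T3.
T5 starts after T4 ends — done with T4.
T7 starts after T5 ends — done with T5.
T6 starts exactly when T7 ends (back-to-back, no overlap).
Every pair is clear; the schedule has no overlaps.

No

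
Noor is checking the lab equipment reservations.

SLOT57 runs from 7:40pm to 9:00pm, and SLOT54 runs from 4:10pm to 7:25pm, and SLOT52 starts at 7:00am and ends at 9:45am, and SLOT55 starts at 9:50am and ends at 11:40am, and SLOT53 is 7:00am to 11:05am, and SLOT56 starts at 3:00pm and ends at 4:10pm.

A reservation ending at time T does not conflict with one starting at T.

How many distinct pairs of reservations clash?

2

Sorted by start: SLOT52, SLOT53, SLOT55, SLOT56, SLOT54, SLOT57.
SLOT53 starts before SLOT52 ends → SLOT52 and SLOT53 overlap.
SLOT55 starts after SLOT52 ends; SLOT52 is clear from here.
SLOT55 starts before SLOT53 ends → SLOT53 and SLOT55 overlap.
SLOT56 starts after SLOT53 ends; SLOT53 is clear from here.
SLOT56 starts after SLOT55 ends; SLOT55 is clear from here.
SLOT54 starts exactly when SLOT56 ends (back-to-back, no overlap); SLOT56 is clear from here.
SLOT57 starts after SLOT54 ends.
Overlapping pairs: SLOT52 & SLOT53, SLOT53 & SLOT55 — 2 in total.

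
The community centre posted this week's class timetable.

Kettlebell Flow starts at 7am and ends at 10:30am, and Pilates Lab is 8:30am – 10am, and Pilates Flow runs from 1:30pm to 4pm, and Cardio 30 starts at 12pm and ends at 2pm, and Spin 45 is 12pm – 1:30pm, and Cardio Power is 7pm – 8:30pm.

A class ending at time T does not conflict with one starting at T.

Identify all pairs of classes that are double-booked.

Cardio 30 & Pilates Flow, Cardio 30 & Spin 45, Kettlebell Flow & Pilates Lab

Sorted by start: Kettlebell Flow, Pilates Lab, Cardio 30, Spin 45, Pilates Flow, Cardio Power.
Pilates Lab starts before Kettlebell Flow ends → Kettlebell Flow and Pilates Lab overlap.
Cardio 30 starts after Kettlebell Flow ends, so nothing later overlaps Kettlebell Flow either.
Cardio 30 starts after Pilates Lab ends, so nothing later overlaps Pilates Lab either.
Spin 45 starts before Cardio 30 ends → Cardio 30 and Spin 45 overlap.
Pilates Flow starts before Cardio 30 ends → Cardio 30 and Pilates Flow overlap.
Cardio Power starts after Cardio 30 ends.
Pilates Flow starts exactly when Spin 45 ends (back-to-back, no overlap), so nothing later overlaps Spin 45 either.
Cardio Power starts after Pilates Flow ends.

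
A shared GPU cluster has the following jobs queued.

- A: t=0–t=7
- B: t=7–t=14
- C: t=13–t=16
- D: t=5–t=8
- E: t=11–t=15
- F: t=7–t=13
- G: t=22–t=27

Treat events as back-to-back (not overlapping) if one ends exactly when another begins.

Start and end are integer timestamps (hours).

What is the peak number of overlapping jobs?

Sort all start/end points and keep a running count:
t=0 start A → 1
t=5 start D → 2
t=7 end A → 1
t=7 start B → 2
t=7 start F → 3
t=8 end D → 2
t=11 start E → 3
t=13 end F → 2
t=13 start C → 3
t=14 end B → 2
t=15 end E → 1
t=16 end C → 0
t=22 start G → 1
t=27 end G → 0
Peak is 3, at t=7 (B, D, F).

3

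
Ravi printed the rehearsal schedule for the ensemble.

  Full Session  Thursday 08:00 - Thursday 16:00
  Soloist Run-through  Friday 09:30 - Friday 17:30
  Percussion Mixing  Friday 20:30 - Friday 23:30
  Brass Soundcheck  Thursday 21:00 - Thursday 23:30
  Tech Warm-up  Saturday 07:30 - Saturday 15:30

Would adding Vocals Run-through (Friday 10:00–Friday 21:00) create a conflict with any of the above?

Yes — it overlaps Percussion Mixing, Soloist Run-through

Full Session: ends Thursday 16:00 at or before Vocals Run-through starts Friday 10:00 → clear.
Brass Soundcheck: ends Thursday 23:30 at or before Vocals Run-through starts Friday 10:00 → clear.
Soloist Run-through: starts Friday 09:30 before Vocals Run-through ends Friday 21:00, and ends Friday 17:30 after Vocals Run-through starts Friday 10:00 → overlap.
Percussion Mixing: starts Friday 20:30 before Vocals Run-through ends Friday 21:00, and ends Friday 23:30 after Vocals Run-through starts Friday 10:00 → overlap.
Tech Warm-up: starts Saturday 07:30 at or after Vocals Run-through ends Friday 21:00 → clear.
Vocals Run-through overlaps Soloist Run-through, Percussion Mixing.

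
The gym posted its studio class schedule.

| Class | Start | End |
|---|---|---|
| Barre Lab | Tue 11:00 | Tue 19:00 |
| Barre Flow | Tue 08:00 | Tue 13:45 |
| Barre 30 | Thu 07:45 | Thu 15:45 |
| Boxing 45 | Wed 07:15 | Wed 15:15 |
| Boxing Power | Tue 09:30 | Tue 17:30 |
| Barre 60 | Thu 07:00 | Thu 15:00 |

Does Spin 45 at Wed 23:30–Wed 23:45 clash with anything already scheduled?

Barre Flow: ends Tue 13:45 at or before Spin 45 starts Wed 23:30 → clear.
Boxing Power: ends Tue 17:30 at or before Spin 45 starts Wed 23:30 → clear.
Barre Lab: ends Tue 19:00 at or before Spin 45 starts Wed 23:30 → clear.
Boxing 45: ends Wed 15:15 at or before Spin 45 starts Wed 23:30 → clear.
Barre 60: starts Thu 07:00 at or after Spin 45 ends Wed 23:45 → clear.
Barre 30: starts Thu 07:45 at or after Spin 45 ends Wed 23:45 → clear.

No — it doesn't clash with anything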